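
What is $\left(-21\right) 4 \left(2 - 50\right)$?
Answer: $4032$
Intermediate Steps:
$\left(-21\right) 4 \left(2 - 50\right) = \left(-84\right) \left(-48\right) = 4032$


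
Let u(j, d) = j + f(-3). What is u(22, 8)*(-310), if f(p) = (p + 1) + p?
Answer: -5270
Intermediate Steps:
f(p) = 1 + 2*p (f(p) = (1 + p) + p = 1 + 2*p)
u(j, d) = -5 + j (u(j, d) = j + (1 + 2*(-3)) = j + (1 - 6) = j - 5 = -5 + j)
u(22, 8)*(-310) = (-5 + 22)*(-310) = 17*(-310) = -5270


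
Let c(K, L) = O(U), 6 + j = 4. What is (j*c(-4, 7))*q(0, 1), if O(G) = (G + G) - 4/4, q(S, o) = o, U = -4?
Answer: 18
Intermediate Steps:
j = -2 (j = -6 + 4 = -2)
O(G) = -1 + 2*G (O(G) = 2*G - 4*1/4 = 2*G - 1 = -1 + 2*G)
c(K, L) = -9 (c(K, L) = -1 + 2*(-4) = -1 - 8 = -9)
(j*c(-4, 7))*q(0, 1) = -2*(-9)*1 = 18*1 = 18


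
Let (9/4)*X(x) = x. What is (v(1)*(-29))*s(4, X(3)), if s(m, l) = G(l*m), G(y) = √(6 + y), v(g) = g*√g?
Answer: -29*√102/3 ≈ -97.629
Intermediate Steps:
v(g) = g^(3/2)
X(x) = 4*x/9
s(m, l) = √(6 + l*m)
(v(1)*(-29))*s(4, X(3)) = (1^(3/2)*(-29))*√(6 + ((4/9)*3)*4) = (1*(-29))*√(6 + (4/3)*4) = -29*√(6 + 16/3) = -29*√102/3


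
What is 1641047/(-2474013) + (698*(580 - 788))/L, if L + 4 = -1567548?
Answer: -69163731361/121192000818 ≈ -0.57070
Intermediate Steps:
L = -1567552 (L = -4 - 1567548 = -1567552)
1641047/(-2474013) + (698*(580 - 788))/L = 1641047/(-2474013) + (698*(580 - 788))/(-1567552) = 1641047*(-1/2474013) + (698*(-208))*(-1/1567552) = -1641047/2474013 - 145184*(-1/1567552) = -1641047/2474013 + 4537/48986 = -69163731361/121192000818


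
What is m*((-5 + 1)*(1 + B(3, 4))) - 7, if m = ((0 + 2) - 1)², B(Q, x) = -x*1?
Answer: 5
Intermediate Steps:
B(Q, x) = -x
m = 1 (m = (2 - 1)² = 1² = 1)
m*((-5 + 1)*(1 + B(3, 4))) - 7 = 1*((-5 + 1)*(1 - 1*4)) - 7 = 1*(-4*(1 - 4)) - 7 = 1*(-4*(-3)) - 7 = 1*12 - 7 = 12 - 7 = 5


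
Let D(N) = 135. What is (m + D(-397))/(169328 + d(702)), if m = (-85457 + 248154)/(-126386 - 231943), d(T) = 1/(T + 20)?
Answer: 34808860396/43807446320793 ≈ 0.00079459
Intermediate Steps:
d(T) = 1/(20 + T)
m = -162697/358329 (m = 162697/(-358329) = 162697*(-1/358329) = -162697/358329 ≈ -0.45404)
(m + D(-397))/(169328 + d(702)) = (-162697/358329 + 135)/(169328 + 1/(20 + 702)) = 48211718/(358329*(169328 + 1/722)) = 48211718/(358329*(122254817/722)) = (48211718/358329)*(722/122254817) = 34808860396/43807446320793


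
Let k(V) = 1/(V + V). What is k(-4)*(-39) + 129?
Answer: 1071/8 ≈ 133.88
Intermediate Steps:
k(V) = 1/(2*V)
k(-4)*(-39) + 129 = ((½)/(-4))*(-39) + 129 = ((½)*(-¼))*(-39) + 129 = -⅛*(-39) + 129 = 39/8 + 129 = 1071/8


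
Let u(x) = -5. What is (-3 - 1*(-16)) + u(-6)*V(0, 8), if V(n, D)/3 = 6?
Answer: -77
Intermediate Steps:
V(n, D) = 18 (V(n, D) = 3*6 = 18)
(-3 - 1*(-16)) + u(-6)*V(0, 8) = (-3 - 1*(-16)) - 5*18 = (-3 + 16) - 90 = 13 - 90 = -77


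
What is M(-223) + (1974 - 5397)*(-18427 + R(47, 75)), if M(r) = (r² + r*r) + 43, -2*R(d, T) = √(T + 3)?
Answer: 63175122 + 3423*√78/2 ≈ 6.3190e+7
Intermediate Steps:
R(d, T) = -√(3 + T)/2 (R(d, T) = -√(T + 3)/2 = -√(3 + T)/2)
M(r) = 43 + 2*r² (M(r) = (r² + r²) + 43 = 2*r² + 43 = 43 + 2*r²)
M(-223) + (1974 - 5397)*(-18427 + R(47, 75)) = (43 + 2*(-223)²) + (1974 - 5397)*(-18427 - √(3 + 75)/2) = (43 + 2*49729) - 3423*(-18427 - √78/2) = (43 + 99458) + (63075621 + 3423*√78/2) = 99501 + (63075621 + 3423*√78/2) = 63175122 + 3423*√78/2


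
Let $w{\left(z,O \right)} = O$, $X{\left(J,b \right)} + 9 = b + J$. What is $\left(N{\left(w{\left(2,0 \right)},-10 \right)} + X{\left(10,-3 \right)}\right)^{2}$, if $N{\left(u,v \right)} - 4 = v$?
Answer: $64$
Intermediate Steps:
$X{\left(J,b \right)} = -9 + J + b$ ($X{\left(J,b \right)} = -9 + \left(b + J\right) = -9 + \left(J + b\right) = -9 + J + b$)
$N{\left(u,v \right)} = 4 + v$
$\left(N{\left(w{\left(2,0 \right)},-10 \right)} + X{\left(10,-3 \right)}\right)^{2} = \left(\left(4 - 10\right) - 2\right)^{2} = \left(-6 - 2\right)^{2} = \left(-8\right)^{2} = 64$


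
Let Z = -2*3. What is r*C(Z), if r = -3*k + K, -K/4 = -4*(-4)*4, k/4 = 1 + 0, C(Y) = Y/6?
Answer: 268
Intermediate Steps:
Z = -6
C(Y) = Y/6 (C(Y) = Y*(⅙) = Y/6)
k = 4 (k = 4*(1 + 0) = 4*1 = 4)
K = -256 (K = -4*(-4*(-4))*4 = -64*4 = -4*64 = -256)
r = -268 (r = -3*4 - 256 = -12 - 256 = -268)
r*C(Z) = -134*(-6)/3 = -268*(-1) = 268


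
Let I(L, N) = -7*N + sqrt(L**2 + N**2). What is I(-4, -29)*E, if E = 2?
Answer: 406 + 2*sqrt(857) ≈ 464.55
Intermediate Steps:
I(L, N) = sqrt(L**2 + N**2) - 7*N
I(-4, -29)*E = (sqrt((-4)**2 + (-29)**2) - 7*(-29))*2 = (sqrt(16 + 841) + 203)*2 = (sqrt(857) + 203)*2 = (203 + sqrt(857))*2 = 406 + 2*sqrt(857)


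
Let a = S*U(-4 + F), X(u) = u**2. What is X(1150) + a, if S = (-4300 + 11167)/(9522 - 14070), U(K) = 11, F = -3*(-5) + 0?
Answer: 2004884821/1516 ≈ 1.3225e+6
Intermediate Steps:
F = 15 (F = 15 + 0 = 15)
S = -2289/1516 (S = 6867/(-4548) = 6867*(-1/4548) = -2289/1516 ≈ -1.5099)
a = -25179/1516 (a = -2289/1516*11 = -25179/1516 ≈ -16.609)
X(1150) + a = 1150**2 - 25179/1516 = 1322500 - 25179/1516 = 2004884821/1516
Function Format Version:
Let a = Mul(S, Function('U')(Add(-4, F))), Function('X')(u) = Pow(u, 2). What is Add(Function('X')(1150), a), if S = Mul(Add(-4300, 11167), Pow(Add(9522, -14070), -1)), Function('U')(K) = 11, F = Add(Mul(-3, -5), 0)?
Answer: Rational(2004884821, 1516) ≈ 1.3225e+6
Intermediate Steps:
F = 15 (F = Add(15, 0) = 15)
S = Rational(-2289, 1516) (S = Mul(6867, Pow(-4548, -1)) = Mul(6867, Rational(-1, 4548)) = Rational(-2289, 1516) ≈ -1.5099)
a = Rational(-25179, 1516) (a = Mul(Rational(-2289, 1516), 11) = Rational(-25179, 1516) ≈ -16.609)
Add(Function('X')(1150), a) = Add(Pow(1150, 2), Rational(-25179, 1516)) = Add(1322500, Rational(-25179, 1516)) = Rational(2004884821, 1516)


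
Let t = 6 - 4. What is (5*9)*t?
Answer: 90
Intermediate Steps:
t = 2
(5*9)*t = (5*9)*2 = 45*2 = 90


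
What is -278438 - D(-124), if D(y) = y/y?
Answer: -278439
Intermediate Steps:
D(y) = 1
-278438 - D(-124) = -278438 - 1*1 = -278438 - 1 = -278439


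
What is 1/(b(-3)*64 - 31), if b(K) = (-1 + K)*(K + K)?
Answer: 1/1505 ≈ 0.00066445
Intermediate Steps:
b(K) = 2*K*(-1 + K) (b(K) = (-1 + K)*(2*K) = 2*K*(-1 + K))
1/(b(-3)*64 - 31) = 1/((2*(-3)*(-1 - 3))*64 - 31) = 1/((2*(-3)*(-4))*64 - 31) = 1/(24*64 - 31) = 1/(1536 - 31) = 1/1505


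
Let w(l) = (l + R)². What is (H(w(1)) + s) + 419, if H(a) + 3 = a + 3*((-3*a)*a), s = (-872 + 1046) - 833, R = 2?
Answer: -963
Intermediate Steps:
w(l) = (2 + l)² (w(l) = (l + 2)² = (2 + l)²)
s = -659 (s = 174 - 833 = -659)
H(a) = -3 + a - 9*a² (H(a) = -3 + (a + 3*((-3*a)*a)) = -3 + (a + 3*(-3*a²)) = -3 + (a - 9*a²) = -3 + a - 9*a²)
(H(w(1)) + s) + 419 = ((-3 + (2 + 1)² - 9*(2 + 1)⁴) - 659) + 419 = ((-3 + 3² - 9*(3²)²) - 659) + 419 = ((-3 + 9 - 9*9²) - 659) + 419 = ((-3 + 9 - 9*81) - 659) + 419 = ((-3 + 9 - 729) - 659) + 419 = (-723 - 659) + 419 = -1382 + 419 = -963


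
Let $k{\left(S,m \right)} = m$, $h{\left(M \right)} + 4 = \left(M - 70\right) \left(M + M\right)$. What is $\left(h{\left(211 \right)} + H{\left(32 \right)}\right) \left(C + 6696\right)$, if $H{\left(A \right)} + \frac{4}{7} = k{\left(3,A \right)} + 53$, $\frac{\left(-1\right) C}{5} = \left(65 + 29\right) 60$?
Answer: $-1281260544$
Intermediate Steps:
$h{\left(M \right)} = -4 + 2 M \left(-70 + M\right)$ ($h{\left(M \right)} = -4 + \left(M - 70\right) \left(M + M\right) = -4 + \left(-70 + M\right) 2 M = -4 + 2 M \left(-70 + M\right)$)
$C = -28200$ ($C = - 5 \left(65 + 29\right) 60 = - 5 \cdot 94 \cdot 60 = \left(-5\right) 5640 = -28200$)
$H{\left(A \right)} = \frac{367}{7} + A$ ($H{\left(A \right)} = - \frac{4}{7} + \left(A + 53\right) = - \frac{4}{7} + \left(53 + A\right) = \frac{367}{7} + A$)
$\left(h{\left(211 \right)} + H{\left(32 \right)}\right) \left(C + 6696\right) = \left(\left(-4 - 29540 + 2 \cdot 211^{2}\right) + \left(\frac{367}{7} + 32\right)\right) \left(-28200 + 6696\right) = \left(\left(-4 - 29540 + 2 \cdot 44521\right) + \frac{591}{7}\right) \left(-21504\right) = \left(\left(-4 - 29540 + 89042\right) + \frac{591}{7}\right) \left(-21504\right) = \left(59498 + \frac{591}{7}\right) \left(-21504\right) = \frac{417077}{7} \left(-21504\right) = -1281260544$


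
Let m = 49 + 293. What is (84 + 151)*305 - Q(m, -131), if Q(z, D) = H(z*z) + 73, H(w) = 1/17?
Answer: 1217233/17 ≈ 71602.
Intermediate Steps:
m = 342
H(w) = 1/17 (H(w) = 1*(1/17) = 1/17)
Q(z, D) = 1242/17 (Q(z, D) = 1/17 + 73 = 1242/17)
(84 + 151)*305 - Q(m, -131) = (84 + 151)*305 - 1*1242/17 = 235*305 - 1242/17 = 71675 - 1242/17 = 1217233/17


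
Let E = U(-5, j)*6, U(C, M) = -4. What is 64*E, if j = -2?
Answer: -1536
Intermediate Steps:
E = -24 (E = -4*6 = -24)
64*E = 64*(-24) = -1536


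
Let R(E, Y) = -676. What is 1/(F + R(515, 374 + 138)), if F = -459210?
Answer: -1/459886 ≈ -2.1745e-6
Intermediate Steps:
1/(F + R(515, 374 + 138)) = 1/(-459210 - 676) = 1/(-459886) = -1/459886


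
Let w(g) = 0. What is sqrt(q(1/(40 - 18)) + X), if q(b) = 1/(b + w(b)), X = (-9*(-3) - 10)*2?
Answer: 2*sqrt(14) ≈ 7.4833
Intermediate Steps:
X = 34 (X = (27 - 10)*2 = 17*2 = 34)
q(b) = 1/b (q(b) = 1/(b + 0) = 1/b)
sqrt(q(1/(40 - 18)) + X) = sqrt(1/(1/(40 - 18)) + 34) = sqrt(1/(1/22) + 34) = sqrt(22 + 34) = sqrt(56) = 2*sqrt(14)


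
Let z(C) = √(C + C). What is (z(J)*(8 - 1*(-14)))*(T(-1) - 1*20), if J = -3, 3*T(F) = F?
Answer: -1342*I*√6/3 ≈ -1095.7*I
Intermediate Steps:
T(F) = F/3
z(C) = √2*√C (z(C) = √(2*C) = √2*√C)
(z(J)*(8 - 1*(-14)))*(T(-1) - 1*20) = ((√2*√(-3))*(8 - 1*(-14)))*((⅓)*(-1) - 1*20) = ((√2*(I*√3))*(8 + 14))*(-⅓ - 20) = ((I*√6)*22)*(-61/3) = (22*I*√6)*(-61/3) = -1342*I*√6/3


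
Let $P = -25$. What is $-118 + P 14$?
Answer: $-468$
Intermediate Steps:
$-118 + P 14 = -118 - 350 = -468$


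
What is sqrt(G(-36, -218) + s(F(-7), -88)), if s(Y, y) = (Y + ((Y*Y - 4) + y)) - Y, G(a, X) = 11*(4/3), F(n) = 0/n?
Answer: 2*I*sqrt(174)/3 ≈ 8.7939*I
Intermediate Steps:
F(n) = 0
G(a, X) = 44/3 (G(a, X) = 11*(4*(1/3)) = 11*(4/3) = 44/3)
s(Y, y) = -4 + y + Y**2 (s(Y, y) = (Y + ((Y**2 - 4) + y)) - Y = (Y + ((-4 + Y**2) + y)) - Y = (Y + (-4 + y + Y**2)) - Y = (-4 + Y + y + Y**2) - Y = -4 + y + Y**2)
sqrt(G(-36, -218) + s(F(-7), -88)) = sqrt(44/3 + (-4 - 88 + 0**2)) = sqrt(44/3 + (-4 - 88 + 0)) = sqrt(44/3 - 92) = sqrt(-232/3) = 2*I*sqrt(174)/3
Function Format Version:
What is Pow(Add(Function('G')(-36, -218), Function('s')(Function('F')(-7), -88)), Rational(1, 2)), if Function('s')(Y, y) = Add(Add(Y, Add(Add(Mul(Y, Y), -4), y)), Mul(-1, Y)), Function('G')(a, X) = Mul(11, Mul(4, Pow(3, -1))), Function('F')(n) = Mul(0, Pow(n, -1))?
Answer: Mul(Rational(2, 3), I, Pow(174, Rational(1, 2))) ≈ Mul(8.7939, I)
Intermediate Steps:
Function('F')(n) = 0
Function('G')(a, X) = Rational(44, 3) (Function('G')(a, X) = Mul(11, Mul(4, Rational(1, 3))) = Mul(11, Rational(4, 3)) = Rational(44, 3))
Function('s')(Y, y) = Add(-4, y, Pow(Y, 2)) (Function('s')(Y, y) = Add(Add(Y, Add(Add(Pow(Y, 2), -4), y)), Mul(-1, Y)) = Add(Add(Y, Add(Add(-4, Pow(Y, 2)), y)), Mul(-1, Y)) = Add(Add(Y, Add(-4, y, Pow(Y, 2))), Mul(-1, Y)) = Add(Add(-4, Y, y, Pow(Y, 2)), Mul(-1, Y)) = Add(-4, y, Pow(Y, 2)))
Pow(Add(Function('G')(-36, -218), Function('s')(Function('F')(-7), -88)), Rational(1, 2)) = Pow(Add(Rational(44, 3), Add(-4, -88, Pow(0, 2))), Rational(1, 2)) = Pow(Add(Rational(44, 3), Add(-4, -88, 0)), Rational(1, 2)) = Pow(Add(Rational(44, 3), -92), Rational(1, 2)) = Pow(Rational(-232, 3), Rational(1, 2)) = Mul(Rational(2, 3), I, Pow(174, Rational(1, 2)))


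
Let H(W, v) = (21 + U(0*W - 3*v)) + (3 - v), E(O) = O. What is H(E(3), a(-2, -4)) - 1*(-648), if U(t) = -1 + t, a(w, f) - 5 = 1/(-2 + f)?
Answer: 1955/3 ≈ 651.67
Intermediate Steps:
a(w, f) = 5 + 1/(-2 + f)
H(W, v) = 23 - 4*v (H(W, v) = (21 + (-1 + (0*W - 3*v))) + (3 - v) = (21 + (-1 + (0 - 3*v))) + (3 - v) = (21 + (-1 - 3*v)) + (3 - v) = (20 - 3*v) + (3 - v) = 23 - 4*v)
H(E(3), a(-2, -4)) - 1*(-648) = (23 - 4*(-9 + 5*(-4))/(-2 - 4)) - 1*(-648) = (23 - 4*(-9 - 20)/(-6)) + 648 = (23 - (-2)*(-29)/3) + 648 = (23 - 4*29/6) + 648 = (23 - 58/3) + 648 = 11/3 + 648 = 1955/3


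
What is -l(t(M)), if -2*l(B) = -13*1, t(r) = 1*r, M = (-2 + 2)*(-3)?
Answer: -13/2 ≈ -6.5000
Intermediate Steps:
M = 0 (M = 0*(-3) = 0)
t(r) = r
l(B) = 13/2 (l(B) = -(-13)/2 = -½*(-13) = 13/2)
-l(t(M)) = -1*13/2 = -13/2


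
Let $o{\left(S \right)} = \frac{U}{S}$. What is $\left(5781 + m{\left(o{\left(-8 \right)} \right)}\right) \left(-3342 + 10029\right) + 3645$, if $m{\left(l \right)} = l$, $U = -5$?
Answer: $\frac{309322971}{8} \approx 3.8665 \cdot 10^{7}$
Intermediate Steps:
$o{\left(S \right)} = - \frac{5}{S}$
$\left(5781 + m{\left(o{\left(-8 \right)} \right)}\right) \left(-3342 + 10029\right) + 3645 = \left(5781 - \frac{5}{-8}\right) \left(-3342 + 10029\right) + 3645 = \left(5781 - - \frac{5}{8}\right) 6687 + 3645 = \left(5781 + \frac{5}{8}\right) 6687 + 3645 = \frac{46253}{8} \cdot 6687 + 3645 = \frac{309293811}{8} + 3645 = \frac{309322971}{8}$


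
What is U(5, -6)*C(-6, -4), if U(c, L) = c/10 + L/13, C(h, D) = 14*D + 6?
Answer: -25/13 ≈ -1.9231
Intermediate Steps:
C(h, D) = 6 + 14*D
U(c, L) = c/10 + L/13 (U(c, L) = c*(1/10) + L*(1/13) = c/10 + L/13)
U(5, -6)*C(-6, -4) = ((1/10)*5 + (1/13)*(-6))*(6 + 14*(-4)) = (1/2 - 6/13)*(6 - 56) = (1/26)*(-50) = -25/13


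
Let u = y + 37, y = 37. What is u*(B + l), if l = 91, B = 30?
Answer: 8954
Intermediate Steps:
u = 74 (u = 37 + 37 = 74)
u*(B + l) = 74*(30 + 91) = 74*121 = 8954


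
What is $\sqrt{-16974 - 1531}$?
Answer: $i \sqrt{18505} \approx 136.03 i$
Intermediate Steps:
$\sqrt{-16974 - 1531} = \sqrt{-18505} = i \sqrt{18505}$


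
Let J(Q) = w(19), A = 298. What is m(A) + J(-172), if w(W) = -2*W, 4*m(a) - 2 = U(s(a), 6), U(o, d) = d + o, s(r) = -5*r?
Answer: -817/2 ≈ -408.50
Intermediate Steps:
m(a) = 2 - 5*a/4 (m(a) = ½ + (6 - 5*a)/4 = ½ + (3/2 - 5*a/4) = 2 - 5*a/4)
J(Q) = -38 (J(Q) = -2*19 = -38)
m(A) + J(-172) = (2 - 5/4*298) - 38 = (2 - 745/2) - 38 = -741/2 - 38 = -817/2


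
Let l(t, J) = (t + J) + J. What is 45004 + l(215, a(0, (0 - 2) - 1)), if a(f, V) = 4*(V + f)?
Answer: 45195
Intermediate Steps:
a(f, V) = 4*V + 4*f
l(t, J) = t + 2*J (l(t, J) = (J + t) + J = t + 2*J)
45004 + l(215, a(0, (0 - 2) - 1)) = 45004 + (215 + 2*(4*((0 - 2) - 1) + 4*0)) = 45004 + (215 + 2*(4*(-2 - 1) + 0)) = 45004 + (215 + 2*(4*(-3) + 0)) = 45004 + (215 + 2*(-12 + 0)) = 45004 + (215 + 2*(-12)) = 45004 + (215 - 24) = 45004 + 191 = 45195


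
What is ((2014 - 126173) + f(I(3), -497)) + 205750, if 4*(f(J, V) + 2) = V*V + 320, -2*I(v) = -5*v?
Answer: 573685/4 ≈ 1.4342e+5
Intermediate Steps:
I(v) = 5*v/2 (I(v) = -(-5)*v/2 = 5*v/2)
f(J, V) = 78 + V**2/4 (f(J, V) = -2 + (V*V + 320)/4 = -2 + (V**2 + 320)/4 = -2 + (320 + V**2)/4 = -2 + (80 + V**2/4) = 78 + V**2/4)
((2014 - 126173) + f(I(3), -497)) + 205750 = ((2014 - 126173) + (78 + (1/4)*(-497)**2)) + 205750 = (-124159 + (78 + (1/4)*247009)) + 205750 = (-124159 + (78 + 247009/4)) + 205750 = (-124159 + 247321/4) + 205750 = -249315/4 + 205750 = 573685/4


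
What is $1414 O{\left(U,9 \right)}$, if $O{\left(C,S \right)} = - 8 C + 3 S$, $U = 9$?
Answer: $-63630$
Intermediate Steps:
$1414 O{\left(U,9 \right)} = 1414 \left(\left(-8\right) 9 + 3 \cdot 9\right) = 1414 \left(-72 + 27\right) = 1414 \left(-45\right) = -63630$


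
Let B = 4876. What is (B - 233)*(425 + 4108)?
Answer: 21046719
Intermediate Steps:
(B - 233)*(425 + 4108) = (4876 - 233)*(425 + 4108) = 4643*4533 = 21046719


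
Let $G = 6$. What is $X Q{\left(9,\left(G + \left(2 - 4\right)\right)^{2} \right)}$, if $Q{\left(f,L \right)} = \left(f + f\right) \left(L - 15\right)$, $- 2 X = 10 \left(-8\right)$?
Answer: $720$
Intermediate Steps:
$X = 40$ ($X = - \frac{10 \left(-8\right)}{2} = \left(- \frac{1}{2}\right) \left(-80\right) = 40$)
$Q{\left(f,L \right)} = 2 f \left(-15 + L\right)$
$X Q{\left(9,\left(G + \left(2 - 4\right)\right)^{2} \right)} = 40 \cdot 2 \cdot 9 \left(-15 + \left(6 + \left(2 - 4\right)\right)^{2}\right) = 40 \cdot 2 \cdot 9 \left(-15 + \left(6 - 2\right)^{2}\right) = 40 \cdot 2 \cdot 9 \left(-15 + 4^{2}\right) = 40 \cdot 2 \cdot 9 \left(-15 + 16\right) = 40 \cdot 2 \cdot 9 \cdot 1 = 40 \cdot 18 = 720$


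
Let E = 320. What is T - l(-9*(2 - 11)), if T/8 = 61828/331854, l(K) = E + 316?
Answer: -2567860/4047 ≈ -634.51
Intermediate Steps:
l(K) = 636 (l(K) = 320 + 316 = 636)
T = 6032/4047 (T = 8*(61828/331854) = 8*(61828*(1/331854)) = 8*(754/4047) = 6032/4047 ≈ 1.4905)
T - l(-9*(2 - 11)) = 6032/4047 - 1*636 = 6032/4047 - 636 = -2567860/4047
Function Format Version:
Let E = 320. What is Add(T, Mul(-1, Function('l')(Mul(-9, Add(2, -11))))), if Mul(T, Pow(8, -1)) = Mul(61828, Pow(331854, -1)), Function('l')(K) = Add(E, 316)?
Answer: Rational(-2567860, 4047) ≈ -634.51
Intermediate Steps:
Function('l')(K) = 636 (Function('l')(K) = Add(320, 316) = 636)
T = Rational(6032, 4047) (T = Mul(8, Mul(61828, Pow(331854, -1))) = Mul(8, Mul(61828, Rational(1, 331854))) = Mul(8, Rational(754, 4047)) = Rational(6032, 4047) ≈ 1.4905)
Add(T, Mul(-1, Function('l')(Mul(-9, Add(2, -11))))) = Add(Rational(6032, 4047), Mul(-1, 636)) = Add(Rational(6032, 4047), -636) = Rational(-2567860, 4047)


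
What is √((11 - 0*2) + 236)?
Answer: √247 ≈ 15.716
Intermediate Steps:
√((11 - 0*2) + 236) = √((11 - 8*0) + 236) = √((11 + 0) + 236) = √(11 + 236) = √247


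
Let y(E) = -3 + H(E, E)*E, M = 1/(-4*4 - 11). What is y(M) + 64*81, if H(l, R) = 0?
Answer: 5181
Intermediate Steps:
M = -1/27 (M = 1/(-16 - 11) = 1/(-27) = -1/27 ≈ -0.037037)
y(E) = -3 (y(E) = -3 + 0*E = -3 + 0 = -3)
y(M) + 64*81 = -3 + 64*81 = -3 + 5184 = 5181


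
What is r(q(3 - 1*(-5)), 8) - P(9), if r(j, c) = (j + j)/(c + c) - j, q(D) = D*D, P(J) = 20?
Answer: -76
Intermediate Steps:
q(D) = D**2
r(j, c) = -j + j/c (r(j, c) = (2*j)/((2*c)) - j = (2*j)*(1/(2*c)) - j = j/c - j = -j + j/c)
r(q(3 - 1*(-5)), 8) - P(9) = (-(3 - 1*(-5))**2 + (3 - 1*(-5))**2/8) - 1*20 = (-(3 + 5)**2 + (3 + 5)**2*(1/8)) - 20 = (-1*8**2 + 8**2*(1/8)) - 20 = (-1*64 + 64*(1/8)) - 20 = (-64 + 8) - 20 = -56 - 20 = -76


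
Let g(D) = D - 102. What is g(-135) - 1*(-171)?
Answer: -66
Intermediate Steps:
g(D) = -102 + D
g(-135) - 1*(-171) = (-102 - 135) - 1*(-171) = -237 + 171 = -66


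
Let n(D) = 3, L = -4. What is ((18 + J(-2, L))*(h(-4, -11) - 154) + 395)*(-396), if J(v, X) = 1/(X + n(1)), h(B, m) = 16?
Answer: 772596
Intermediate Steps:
J(v, X) = 1/(3 + X) (J(v, X) = 1/(X + 3) = 1/(3 + X))
((18 + J(-2, L))*(h(-4, -11) - 154) + 395)*(-396) = ((18 + 1/(3 - 4))*(16 - 154) + 395)*(-396) = ((18 + 1/(-1))*(-138) + 395)*(-396) = ((18 - 1)*(-138) + 395)*(-396) = (17*(-138) + 395)*(-396) = (-2346 + 395)*(-396) = -1951*(-396) = 772596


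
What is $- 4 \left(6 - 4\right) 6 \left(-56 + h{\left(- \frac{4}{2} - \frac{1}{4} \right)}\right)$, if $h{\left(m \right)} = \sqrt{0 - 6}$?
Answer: $2688 - 48 i \sqrt{6} \approx 2688.0 - 117.58 i$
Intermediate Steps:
$h{\left(m \right)} = i \sqrt{6}$ ($h{\left(m \right)} = \sqrt{-6} = i \sqrt{6}$)
$- 4 \left(6 - 4\right) 6 \left(-56 + h{\left(- \frac{4}{2} - \frac{1}{4} \right)}\right) = - 4 \left(6 - 4\right) 6 \left(-56 + i \sqrt{6}\right) = \left(-4\right) 2 \cdot 6 \left(-56 + i \sqrt{6}\right) = \left(-8\right) 6 \left(-56 + i \sqrt{6}\right) = - 48 \left(-56 + i \sqrt{6}\right) = 2688 - 48 i \sqrt{6}$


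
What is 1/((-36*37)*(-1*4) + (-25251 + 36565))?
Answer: 1/16642 ≈ 6.0089e-5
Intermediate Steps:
1/((-36*37)*(-1*4) + (-25251 + 36565)) = 1/(-1332*(-4) + 11314) = 1/(5328 + 11314) = 1/16642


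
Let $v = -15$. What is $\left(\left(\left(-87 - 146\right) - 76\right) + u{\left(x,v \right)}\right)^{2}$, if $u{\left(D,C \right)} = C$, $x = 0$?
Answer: $104976$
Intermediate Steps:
$\left(\left(\left(-87 - 146\right) - 76\right) + u{\left(x,v \right)}\right)^{2} = \left(\left(\left(-87 - 146\right) - 76\right) - 15\right)^{2} = \left(\left(-233 - 76\right) - 15\right)^{2} = \left(-309 - 15\right)^{2} = \left(-324\right)^{2} = 104976$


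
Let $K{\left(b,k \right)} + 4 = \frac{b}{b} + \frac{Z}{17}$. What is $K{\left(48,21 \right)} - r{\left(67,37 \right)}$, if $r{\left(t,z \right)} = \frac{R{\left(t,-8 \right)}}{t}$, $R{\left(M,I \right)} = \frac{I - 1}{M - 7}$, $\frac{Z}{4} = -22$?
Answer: $- \frac{186209}{22780} \approx -8.1742$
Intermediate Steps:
$Z = -88$ ($Z = 4 \left(-22\right) = -88$)
$R{\left(M,I \right)} = \frac{-1 + I}{-7 + M}$
$K{\left(b,k \right)} = - \frac{139}{17}$ ($K{\left(b,k \right)} = -4 + \left(\frac{b}{b} - \frac{88}{17}\right) = -4 + \left(1 - \frac{88}{17}\right) = -4 - \frac{71}{17} = - \frac{139}{17}$)
$r{\left(t,z \right)} = - \frac{9}{t \left(-7 + t\right)}$ ($r{\left(t,z \right)} = \frac{\frac{1}{-7 + t} \left(-1 - 8\right)}{t} = \frac{\frac{1}{-7 + t} \left(-9\right)}{t} = \frac{\left(-9\right) \frac{1}{-7 + t}}{t} = - \frac{9}{t \left(-7 + t\right)}$)
$K{\left(48,21 \right)} - r{\left(67,37 \right)} = - \frac{139}{17} - - \frac{9}{67 \left(-7 + 67\right)} = - \frac{139}{17} - \left(-9\right) \frac{1}{67} \cdot \frac{1}{60} = - \frac{139}{17} - - \frac{3}{1340} = - \frac{139}{17} + \frac{3}{1340} = - \frac{186209}{22780}$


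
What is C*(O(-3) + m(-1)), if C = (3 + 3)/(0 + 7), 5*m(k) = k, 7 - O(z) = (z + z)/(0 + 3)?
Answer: 264/35 ≈ 7.5429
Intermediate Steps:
O(z) = 7 - 2*z/3 (O(z) = 7 - (z + z)/(0 + 3) = 7 - 2*z/3)
m(k) = k/5
C = 6/7 ≈ 0.85714
C*(O(-3) + m(-1)) = 6*((7 - ⅔*(-3)) + (⅕)*(-1))/7 = 6*((7 + 2) - ⅕)/7 = 6*(9 - ⅕)/7 = (6/7)*(44/5) = 264/35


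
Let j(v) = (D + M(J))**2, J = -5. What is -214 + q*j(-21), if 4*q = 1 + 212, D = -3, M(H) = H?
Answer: 3194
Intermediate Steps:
q = 213/4 (q = (1 + 212)/4 = (1/4)*213 = 213/4 ≈ 53.250)
j(v) = 64 (j(v) = (-3 - 5)**2 = (-8)**2 = 64)
-214 + q*j(-21) = -214 + (213/4)*64 = -214 + 3408 = 3194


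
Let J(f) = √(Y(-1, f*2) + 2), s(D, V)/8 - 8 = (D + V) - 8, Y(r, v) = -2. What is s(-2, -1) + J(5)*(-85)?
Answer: -24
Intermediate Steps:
s(D, V) = 8*D + 8*V (s(D, V) = 64 + 8*((D + V) - 8) = 64 + 8*(-8 + D + V) = 64 + (-64 + 8*D + 8*V) = 8*D + 8*V)
J(f) = 0 (J(f) = √(-2 + 2) = √0 = 0)
s(-2, -1) + J(5)*(-85) = (8*(-2) + 8*(-1)) + 0*(-85) = (-16 - 8) + 0 = -24 + 0 = -24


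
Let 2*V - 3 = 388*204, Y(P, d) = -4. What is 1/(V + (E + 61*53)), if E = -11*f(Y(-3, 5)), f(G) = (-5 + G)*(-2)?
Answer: 2/85225 ≈ 2.3467e-5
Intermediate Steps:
f(G) = 10 - 2*G
V = 79155/2 (V = 3/2 + (388*204)/2 = 3/2 + (1/2)*79152 = 3/2 + 39576 = 79155/2 ≈ 39578.)
E = -198 (E = -11*(10 - 2*(-4)) = -11*(10 + 8) = -11*18 = -198)
1/(V + (E + 61*53)) = 1/(79155/2 + (-198 + 61*53)) = 1/(79155/2 + (-198 + 3233)) = 1/(79155/2 + 3035) = 1/(85225/2) = 2/85225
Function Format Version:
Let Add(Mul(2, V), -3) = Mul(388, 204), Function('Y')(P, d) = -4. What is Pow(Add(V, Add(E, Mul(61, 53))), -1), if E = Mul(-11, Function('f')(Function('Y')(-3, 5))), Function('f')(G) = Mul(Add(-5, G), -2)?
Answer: Rational(2, 85225) ≈ 2.3467e-5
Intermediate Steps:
Function('f')(G) = Add(10, Mul(-2, G))
V = Rational(79155, 2) (V = Add(Rational(3, 2), Mul(Rational(1, 2), Mul(388, 204))) = Add(Rational(3, 2), Mul(Rational(1, 2), 79152)) = Add(Rational(3, 2), 39576) = Rational(79155, 2) ≈ 39578.)
E = -198 (E = Mul(-11, Add(10, Mul(-2, -4))) = Mul(-11, Add(10, 8)) = Mul(-11, 18) = -198)
Pow(Add(V, Add(E, Mul(61, 53))), -1) = Pow(Add(Rational(79155, 2), Add(-198, Mul(61, 53))), -1) = Pow(Add(Rational(79155, 2), Add(-198, 3233)), -1) = Pow(Add(Rational(79155, 2), 3035), -1) = Pow(Rational(85225, 2), -1) = Rational(2, 85225)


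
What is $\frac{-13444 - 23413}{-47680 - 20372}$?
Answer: $\frac{36857}{68052} \approx 0.5416$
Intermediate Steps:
$\frac{-13444 - 23413}{-47680 - 20372} = - \frac{36857}{-68052} = \left(-36857\right) \left(- \frac{1}{68052}\right) = \frac{36857}{68052}$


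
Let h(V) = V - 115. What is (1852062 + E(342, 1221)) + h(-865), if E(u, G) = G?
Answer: 1852303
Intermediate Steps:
h(V) = -115 + V
(1852062 + E(342, 1221)) + h(-865) = (1852062 + 1221) + (-115 - 865) = 1853283 - 980 = 1852303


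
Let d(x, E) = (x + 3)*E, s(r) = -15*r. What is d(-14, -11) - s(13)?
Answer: 316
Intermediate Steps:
d(x, E) = E*(3 + x) (d(x, E) = (3 + x)*E = E*(3 + x))
d(-14, -11) - s(13) = -11*(3 - 14) - (-15)*13 = -11*(-11) - 1*(-195) = 121 + 195 = 316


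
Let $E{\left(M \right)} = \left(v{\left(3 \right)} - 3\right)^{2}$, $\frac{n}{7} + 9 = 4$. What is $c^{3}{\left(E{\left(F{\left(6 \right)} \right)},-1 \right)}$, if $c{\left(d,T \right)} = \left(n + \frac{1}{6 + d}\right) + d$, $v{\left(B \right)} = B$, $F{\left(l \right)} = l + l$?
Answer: $- \frac{9129329}{216} \approx -42265.0$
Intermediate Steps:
$F{\left(l \right)} = 2 l$
$n = -35$ ($n = -63 + 7 \cdot 4 = -63 + 28 = -35$)
$E{\left(M \right)} = 0$ ($E{\left(M \right)} = \left(3 - 3\right)^{2} = 0^{2} = 0$)
$c{\left(d,T \right)} = -35 + d + \frac{1}{6 + d}$ ($c{\left(d,T \right)} = \left(-35 + \frac{1}{6 + d}\right) + d = -35 + d + \frac{1}{6 + d}$)
$c^{3}{\left(E{\left(F{\left(6 \right)} \right)},-1 \right)} = \left(\frac{-209 + 0^{2} - 0}{6 + 0}\right)^{3} = \left(\frac{-209 + 0 + 0}{6}\right)^{3} = \left(\frac{1}{6} \left(-209\right)\right)^{3} = \left(- \frac{209}{6}\right)^{3} = - \frac{9129329}{216}$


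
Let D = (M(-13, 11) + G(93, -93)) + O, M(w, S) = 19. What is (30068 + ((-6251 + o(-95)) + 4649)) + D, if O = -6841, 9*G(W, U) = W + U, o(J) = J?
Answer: 21549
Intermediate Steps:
G(W, U) = U/9 + W/9 (G(W, U) = (W + U)/9 = (U + W)/9 = U/9 + W/9)
D = -6822 (D = (19 + ((1/9)*(-93) + (1/9)*93)) - 6841 = (19 + (-31/3 + 31/3)) - 6841 = (19 + 0) - 6841 = 19 - 6841 = -6822)
(30068 + ((-6251 + o(-95)) + 4649)) + D = (30068 + ((-6251 - 95) + 4649)) - 6822 = (30068 + (-6346 + 4649)) - 6822 = (30068 - 1697) - 6822 = 28371 - 6822 = 21549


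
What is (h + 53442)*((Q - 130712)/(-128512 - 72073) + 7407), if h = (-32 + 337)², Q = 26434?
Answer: 217626142511191/200585 ≈ 1.0850e+9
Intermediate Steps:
h = 93025 (h = 305² = 93025)
(h + 53442)*((Q - 130712)/(-128512 - 72073) + 7407) = (93025 + 53442)*((26434 - 130712)/(-128512 - 72073) + 7407) = 146467*(-104278/(-200585) + 7407) = 146467*(-104278*(-1/200585) + 7407) = 146467*(104278/200585 + 7407) = 146467*(1485837373/200585) = 217626142511191/200585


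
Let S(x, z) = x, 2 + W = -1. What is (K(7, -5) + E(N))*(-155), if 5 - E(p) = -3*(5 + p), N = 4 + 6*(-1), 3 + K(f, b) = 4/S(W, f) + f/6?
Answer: -10075/6 ≈ -1679.2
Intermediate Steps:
W = -3 (W = -2 - 1 = -3)
K(f, b) = -13/3 + f/6 (K(f, b) = -3 + (4/(-3) + f/6) = -3 + (4*(-⅓) + f*(⅙)) = -3 + (-4/3 + f/6) = -13/3 + f/6)
N = -2 (N = 4 - 6 = -2)
E(p) = 20 + 3*p (E(p) = 5 - (-3)*(5 + p) = 5 - (-15 - 3*p) = 5 + (15 + 3*p) = 20 + 3*p)
(K(7, -5) + E(N))*(-155) = ((-13/3 + (⅙)*7) + (20 + 3*(-2)))*(-155) = ((-13/3 + 7/6) + (20 - 6))*(-155) = (-19/6 + 14)*(-155) = (65/6)*(-155) = -10075/6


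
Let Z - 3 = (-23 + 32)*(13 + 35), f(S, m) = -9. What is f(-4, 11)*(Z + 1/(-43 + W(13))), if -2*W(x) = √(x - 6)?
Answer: -3214043/821 - 2*√7/821 ≈ -3914.8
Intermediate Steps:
W(x) = -√(-6 + x)/2 (W(x) = -√(x - 6)/2 = -√(-6 + x)/2)
Z = 435 (Z = 3 + (-23 + 32)*(13 + 35) = 3 + 9*48 = 3 + 432 = 435)
f(-4, 11)*(Z + 1/(-43 + W(13))) = -9*(435 + 1/(-43 - √(-6 + 13)/2)) = -9*(435 + 1/(-43 - √7/2)) = -3915 - 9/(-43 - √7/2)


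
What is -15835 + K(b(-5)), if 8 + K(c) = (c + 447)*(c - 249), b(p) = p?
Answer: -128111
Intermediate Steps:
K(c) = -8 + (-249 + c)*(447 + c) (K(c) = -8 + (c + 447)*(c - 249) = -8 + (447 + c)*(-249 + c) = -8 + (-249 + c)*(447 + c))
-15835 + K(b(-5)) = -15835 + (-111311 + (-5)² + 198*(-5)) = -15835 + (-111311 + 25 - 990) = -15835 - 112276 = -128111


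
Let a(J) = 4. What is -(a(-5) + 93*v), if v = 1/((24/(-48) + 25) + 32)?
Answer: -638/113 ≈ -5.6460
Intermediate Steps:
v = 2/113 (v = 1/((24*(-1/48) + 25) + 32) = 1/((-½ + 25) + 32) = 1/(49/2 + 32) = 1/(113/2) = 2/113 ≈ 0.017699)
-(a(-5) + 93*v) = -(4 + 93*(2/113)) = -(4 + 186/113) = -1*638/113 = -638/113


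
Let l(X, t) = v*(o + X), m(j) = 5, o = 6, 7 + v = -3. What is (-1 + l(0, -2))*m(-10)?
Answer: -305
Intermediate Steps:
v = -10 (v = -7 - 3 = -10)
l(X, t) = -60 - 10*X (l(X, t) = -10*(6 + X) = -60 - 10*X)
(-1 + l(0, -2))*m(-10) = (-1 + (-60 - 10*0))*5 = (-1 + (-60 + 0))*5 = (-1 - 60)*5 = -61*5 = -305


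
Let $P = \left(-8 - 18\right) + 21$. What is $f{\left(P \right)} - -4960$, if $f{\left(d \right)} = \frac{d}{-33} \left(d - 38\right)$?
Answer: $\frac{163465}{33} \approx 4953.5$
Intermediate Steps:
$P = -5$ ($P = -26 + 21 = -5$)
$f{\left(d \right)} = - \frac{d \left(-38 + d\right)}{33}$ ($f{\left(d \right)} = d \left(- \frac{1}{33}\right) \left(-38 + d\right) = - \frac{d}{33} \left(-38 + d\right) = - \frac{d \left(-38 + d\right)}{33}$)
$f{\left(P \right)} - -4960 = \frac{1}{33} \left(-5\right) \left(38 - -5\right) - -4960 = \frac{1}{33} \left(-5\right) \left(38 + 5\right) + 4960 = \frac{1}{33} \left(-5\right) 43 + 4960 = - \frac{215}{33} + 4960 = \frac{163465}{33}$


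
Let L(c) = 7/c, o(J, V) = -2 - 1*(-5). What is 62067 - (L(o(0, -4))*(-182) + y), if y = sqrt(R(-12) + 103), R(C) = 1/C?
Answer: 187475/3 - sqrt(3705)/6 ≈ 62482.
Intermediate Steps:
o(J, V) = 3 (o(J, V) = -2 + 5 = 3)
y = sqrt(3705)/6 (y = sqrt(1/(-12) + 103) = sqrt(-1/12 + 103) = sqrt(1235/12) = sqrt(3705)/6 ≈ 10.145)
62067 - (L(o(0, -4))*(-182) + y) = 62067 - ((7/3)*(-182) + sqrt(3705)/6) = 62067 - (-1274/3 + sqrt(3705)/6) = 62067 + (1274/3 - sqrt(3705)/6) = 187475/3 - sqrt(3705)/6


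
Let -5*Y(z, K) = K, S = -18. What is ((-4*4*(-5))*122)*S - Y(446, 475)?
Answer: -175585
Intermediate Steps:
Y(z, K) = -K/5
((-4*4*(-5))*122)*S - Y(446, 475) = ((-4*4*(-5))*122)*(-18) - (-1)*475/5 = (-16*(-5)*122)*(-18) - 1*(-95) = (80*122)*(-18) + 95 = 9760*(-18) + 95 = -175680 + 95 = -175585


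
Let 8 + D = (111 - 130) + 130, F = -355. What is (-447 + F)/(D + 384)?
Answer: -802/487 ≈ -1.6468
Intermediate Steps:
D = 103 (D = -8 + ((111 - 130) + 130) = -8 + (-19 + 130) = -8 + 111 = 103)
(-447 + F)/(D + 384) = (-447 - 355)/(103 + 384) = -802/487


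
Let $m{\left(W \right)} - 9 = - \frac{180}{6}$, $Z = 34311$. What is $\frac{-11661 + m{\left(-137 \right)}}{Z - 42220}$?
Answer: $\frac{1062}{719} \approx 1.4771$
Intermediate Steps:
$m{\left(W \right)} = -21$ ($m{\left(W \right)} = 9 - \frac{180}{6} = 9 - 30 = -21$)
$\frac{-11661 + m{\left(-137 \right)}}{Z - 42220} = \frac{-11661 - 21}{34311 - 42220} = - \frac{11682}{-7909} = \left(-11682\right) \left(- \frac{1}{7909}\right) = \frac{1062}{719}$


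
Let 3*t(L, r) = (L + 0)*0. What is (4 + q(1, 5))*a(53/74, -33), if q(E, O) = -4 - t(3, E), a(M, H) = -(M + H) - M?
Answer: 0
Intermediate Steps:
t(L, r) = 0 (t(L, r) = ((L + 0)*0)/3 = (L*0)/3 = (1/3)*0 = 0)
a(M, H) = -H - 2*M (a(M, H) = -(H + M) - M = (-H - M) - M = -H - 2*M)
q(E, O) = -4 (q(E, O) = -4 - 1*0 = -4 + 0 = -4)
(4 + q(1, 5))*a(53/74, -33) = (4 - 4)*(-1*(-33) - 106/74) = 0*(33 - 106/74) = 0*(33 - 2*53/74) = 0*(33 - 53/37) = 0*(1168/37) = 0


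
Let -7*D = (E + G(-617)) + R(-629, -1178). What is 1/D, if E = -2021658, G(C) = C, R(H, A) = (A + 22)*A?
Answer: 7/660507 ≈ 1.0598e-5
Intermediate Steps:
R(H, A) = A*(22 + A) (R(H, A) = (22 + A)*A = A*(22 + A))
D = 660507/7 (D = -((-2021658 - 617) - 1178*(22 - 1178))/7 = -(-2022275 - 1178*(-1156))/7 = -(-2022275 + 1361768)/7 = -⅐*(-660507) = 660507/7 ≈ 94358.)
1/D = 1/(660507/7) = 7/660507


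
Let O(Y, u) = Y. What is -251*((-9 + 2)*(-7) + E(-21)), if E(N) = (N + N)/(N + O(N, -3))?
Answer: -12550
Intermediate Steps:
E(N) = 1 (E(N) = (N + N)/(N + N) = (2*N)/((2*N)) = (2*N)*(1/(2*N)) = 1)
-251*((-9 + 2)*(-7) + E(-21)) = -251*((-9 + 2)*(-7) + 1) = -251*(-7*(-7) + 1) = -251*(49 + 1) = -251*50 = -12550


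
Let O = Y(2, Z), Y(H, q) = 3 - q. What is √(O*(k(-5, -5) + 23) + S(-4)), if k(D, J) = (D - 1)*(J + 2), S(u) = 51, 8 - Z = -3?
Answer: I*√277 ≈ 16.643*I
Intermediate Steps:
Z = 11 (Z = 8 - 1*(-3) = 8 + 3 = 11)
O = -8 (O = 3 - 1*11 = 3 - 11 = -8)
k(D, J) = (-1 + D)*(2 + J)
√(O*(k(-5, -5) + 23) + S(-4)) = √(-8*((-2 - 1*(-5) + 2*(-5) - 5*(-5)) + 23) + 51) = √(-8*((-2 + 5 - 10 + 25) + 23) + 51) = √(-8*(18 + 23) + 51) = √(-8*41 + 51) = √(-328 + 51) = √(-277) = I*√277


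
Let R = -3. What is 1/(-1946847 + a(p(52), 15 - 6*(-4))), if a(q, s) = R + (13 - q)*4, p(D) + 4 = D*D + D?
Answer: -1/1957806 ≈ -5.1078e-7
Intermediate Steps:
p(D) = -4 + D + D**2 (p(D) = -4 + (D*D + D) = -4 + (D**2 + D) = -4 + (D + D**2) = -4 + D + D**2)
a(q, s) = 49 - 4*q (a(q, s) = -3 + (13 - q)*4 = -3 + (52 - 4*q) = 49 - 4*q)
1/(-1946847 + a(p(52), 15 - 6*(-4))) = 1/(-1946847 + (49 - 4*(-4 + 52 + 52**2))) = 1/(-1946847 + (49 - 4*(-4 + 52 + 2704))) = 1/(-1946847 + (49 - 4*2752)) = 1/(-1946847 + (49 - 11008)) = 1/(-1946847 - 10959) = 1/(-1957806) = -1/1957806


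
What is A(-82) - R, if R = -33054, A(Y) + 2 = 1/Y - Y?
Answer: 2716987/82 ≈ 33134.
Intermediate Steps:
A(Y) = -2 + 1/Y - Y (A(Y) = -2 + (1/Y - Y) = -2 + 1/Y - Y)
A(-82) - R = (-2 + 1/(-82) - 1*(-82)) - 1*(-33054) = (-2 - 1/82 + 82) + 33054 = 6559/82 + 33054 = 2716987/82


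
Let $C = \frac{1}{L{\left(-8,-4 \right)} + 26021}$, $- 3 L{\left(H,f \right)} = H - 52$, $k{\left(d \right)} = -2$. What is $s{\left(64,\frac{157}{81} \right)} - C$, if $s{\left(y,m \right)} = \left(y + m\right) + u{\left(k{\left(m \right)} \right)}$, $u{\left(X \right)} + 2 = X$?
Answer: $\frac{130647616}{2109321} \approx 61.938$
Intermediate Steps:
$L{\left(H,f \right)} = \frac{52}{3} - \frac{H}{3}$ ($L{\left(H,f \right)} = - \frac{H - 52}{3} = - \frac{-52 + H}{3} = \frac{52}{3} - \frac{H}{3}$)
$u{\left(X \right)} = -2 + X$
$s{\left(y,m \right)} = -4 + m + y$ ($s{\left(y,m \right)} = \left(y + m\right) - 4 = \left(m + y\right) - 4 = -4 + m + y$)
$C = \frac{1}{26041}$ ($C = \frac{1}{\left(\frac{52}{3} - - \frac{8}{3}\right) + 26021} = \frac{1}{\left(\frac{52}{3} + \frac{8}{3}\right) + 26021} = \frac{1}{20 + 26021} = \frac{1}{26041} \approx 3.8401 \cdot 10^{-5}$)
$s{\left(64,\frac{157}{81} \right)} - C = \left(-4 + \frac{157}{81} + 64\right) - \frac{1}{26041} = \frac{5017}{81} - \frac{1}{26041} = \frac{130647616}{2109321}$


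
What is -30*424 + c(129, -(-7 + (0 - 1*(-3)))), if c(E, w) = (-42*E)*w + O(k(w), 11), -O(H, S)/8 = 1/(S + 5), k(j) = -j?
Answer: -68785/2 ≈ -34393.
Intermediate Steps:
O(H, S) = -8/(5 + S) (O(H, S) = -8/(S + 5) = -8/(5 + S))
c(E, w) = -½ - 42*E*w (c(E, w) = (-42*E)*w - 8/(5 + 11) = -42*E*w - 8/16 = -42*E*w - 8*1/16 = -42*E*w - ½ = -½ - 42*E*w)
-30*424 + c(129, -(-7 + (0 - 1*(-3)))) = -30*424 + (-½ - 42*129*(-(-7 + (0 - 1*(-3))))) = -12720 + (-½ - 42*129*(-(-7 + (0 + 3)))) = -12720 + (-½ - 42*129*(-(-7 + 3))) = -12720 + (-½ - 42*129*(-1*(-4))) = -12720 + (-½ - 42*129*4) = -12720 + (-½ - 21672) = -12720 - 43345/2 = -68785/2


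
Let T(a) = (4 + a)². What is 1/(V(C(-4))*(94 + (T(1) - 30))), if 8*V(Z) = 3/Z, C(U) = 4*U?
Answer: -128/267 ≈ -0.47940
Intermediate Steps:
V(Z) = 3/(8*Z) (V(Z) = (3/Z)/8 = 3/(8*Z))
1/(V(C(-4))*(94 + (T(1) - 30))) = 1/((3/(8*((4*(-4)))))*(94 + ((4 + 1)² - 30))) = 1/(((3/8)/(-16))*(94 + (5² - 30))) = 1/(((3/8)*(-1/16))*(94 + (25 - 30))) = 1/(-3*(94 - 5)/128) = 1/(-3/128*89) = 1/(-267/128) = -128/267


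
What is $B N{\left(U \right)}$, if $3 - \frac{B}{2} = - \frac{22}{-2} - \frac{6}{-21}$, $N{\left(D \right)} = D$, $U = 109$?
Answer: $- \frac{12644}{7} \approx -1806.3$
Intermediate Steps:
$B = - \frac{116}{7}$ ($B = 6 - 2 \left(- \frac{22}{-2} - \frac{6}{-21}\right) = 6 - 2 \left(\left(-22\right) \left(- \frac{1}{2}\right) - - \frac{2}{7}\right) = 6 - 2 \left(11 + \frac{2}{7}\right) = 6 - \frac{158}{7} = - \frac{116}{7} \approx -16.571$)
$B N{\left(U \right)} = \left(- \frac{116}{7}\right) 109 = - \frac{12644}{7}$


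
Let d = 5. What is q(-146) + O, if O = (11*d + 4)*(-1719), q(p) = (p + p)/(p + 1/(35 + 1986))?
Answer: -29925197233/295065 ≈ -1.0142e+5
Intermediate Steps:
q(p) = 2*p/(1/2021 + p) (q(p) = (2*p)/(p + 1/2021) = (2*p)/(1/2021 + p) = 2*p/(1/2021 + p))
O = -101421 (O = (11*5 + 4)*(-1719) = (55 + 4)*(-1719) = 59*(-1719) = -101421)
q(-146) + O = 4042*(-146)/(1 + 2021*(-146)) - 101421 = 4042*(-146)/(1 - 295066) - 101421 = 4042*(-146)/(-295065) - 101421 = 4042*(-146)*(-1/295065) - 101421 = 590132/295065 - 101421 = -29925197233/295065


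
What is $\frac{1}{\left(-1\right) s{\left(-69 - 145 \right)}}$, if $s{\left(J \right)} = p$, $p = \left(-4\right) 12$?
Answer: $\frac{1}{48} \approx 0.020833$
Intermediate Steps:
$p = -48$
$s{\left(J \right)} = -48$
$\frac{1}{\left(-1\right) s{\left(-69 - 145 \right)}} = \frac{1}{\left(-1\right) \left(-48\right)} = \frac{1}{48}$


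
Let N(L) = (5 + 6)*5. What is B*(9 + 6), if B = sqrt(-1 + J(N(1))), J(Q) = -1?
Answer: 15*I*sqrt(2) ≈ 21.213*I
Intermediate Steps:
N(L) = 55 (N(L) = 11*5 = 55)
B = I*sqrt(2) (B = sqrt(-1 - 1) = sqrt(-2) = I*sqrt(2) ≈ 1.4142*I)
B*(9 + 6) = (I*sqrt(2))*(9 + 6) = (I*sqrt(2))*15 = 15*I*sqrt(2)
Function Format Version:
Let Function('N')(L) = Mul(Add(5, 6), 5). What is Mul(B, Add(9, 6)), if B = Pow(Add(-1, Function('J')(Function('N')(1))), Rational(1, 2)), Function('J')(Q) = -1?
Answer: Mul(15, I, Pow(2, Rational(1, 2))) ≈ Mul(21.213, I)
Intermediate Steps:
Function('N')(L) = 55 (Function('N')(L) = Mul(11, 5) = 55)
B = Mul(I, Pow(2, Rational(1, 2))) (B = Pow(Add(-1, -1), Rational(1, 2)) = Pow(-2, Rational(1, 2)) = Mul(I, Pow(2, Rational(1, 2))) ≈ Mul(1.4142, I))
Mul(B, Add(9, 6)) = Mul(Mul(I, Pow(2, Rational(1, 2))), Add(9, 6)) = Mul(Mul(I, Pow(2, Rational(1, 2))), 15) = Mul(15, I, Pow(2, Rational(1, 2)))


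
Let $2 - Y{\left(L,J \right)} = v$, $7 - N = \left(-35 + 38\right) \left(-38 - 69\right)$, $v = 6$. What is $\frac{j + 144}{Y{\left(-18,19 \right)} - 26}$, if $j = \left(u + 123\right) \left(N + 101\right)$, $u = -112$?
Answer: $- \frac{1621}{10} \approx -162.1$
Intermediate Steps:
$N = 328$ ($N = 7 - \left(-35 + 38\right) \left(-38 - 69\right) = 7 - 3 \left(-107\right) = 7 - -321 = 7 + 321 = 328$)
$Y{\left(L,J \right)} = -4$ ($Y{\left(L,J \right)} = 2 - 6 = -4$)
$j = 4719$ ($j = \left(-112 + 123\right) \left(328 + 101\right) = 11 \cdot 429 = 4719$)
$\frac{j + 144}{Y{\left(-18,19 \right)} - 26} = \frac{4719 + 144}{-4 - 26} = \frac{4863}{-30} = 4863 \left(- \frac{1}{30}\right) = - \frac{1621}{10}$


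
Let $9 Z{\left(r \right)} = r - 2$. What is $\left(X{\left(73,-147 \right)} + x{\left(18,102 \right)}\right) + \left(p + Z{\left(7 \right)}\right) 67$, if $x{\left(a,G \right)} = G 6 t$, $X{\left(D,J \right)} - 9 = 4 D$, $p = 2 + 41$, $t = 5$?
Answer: $\frac{56513}{9} \approx 6279.2$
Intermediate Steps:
$p = 43$
$X{\left(D,J \right)} = 9 + 4 D$
$Z{\left(r \right)} = - \frac{2}{9} + \frac{r}{9}$ ($Z{\left(r \right)} = \frac{r - 2}{9} = \frac{-2 + r}{9} = - \frac{2}{9} + \frac{r}{9}$)
$x{\left(a,G \right)} = 30 G$ ($x{\left(a,G \right)} = G 6 \cdot 5 = 6 G 5 = 30 G$)
$\left(X{\left(73,-147 \right)} + x{\left(18,102 \right)}\right) + \left(p + Z{\left(7 \right)}\right) 67 = \left(\left(9 + 4 \cdot 73\right) + 30 \cdot 102\right) + \left(43 + \left(- \frac{2}{9} + \frac{1}{9} \cdot 7\right)\right) 67 = \left(\left(9 + 292\right) + 3060\right) + \left(43 + \left(- \frac{2}{9} + \frac{7}{9}\right)\right) 67 = \left(301 + 3060\right) + \left(43 + \frac{5}{9}\right) 67 = 3361 + \frac{392}{9} \cdot 67 = 3361 + \frac{26264}{9} = \frac{56513}{9}$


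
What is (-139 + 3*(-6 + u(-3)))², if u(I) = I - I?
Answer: 24649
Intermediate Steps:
u(I) = 0
(-139 + 3*(-6 + u(-3)))² = (-139 + 3*(-6 + 0))² = (-139 + 3*(-6))² = (-139 - 18)² = (-157)² = 24649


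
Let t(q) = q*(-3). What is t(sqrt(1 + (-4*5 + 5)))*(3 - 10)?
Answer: 21*I*sqrt(14) ≈ 78.575*I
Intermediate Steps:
t(q) = -3*q
t(sqrt(1 + (-4*5 + 5)))*(3 - 10) = (-3*sqrt(1 + (-4*5 + 5)))*(3 - 10) = -3*sqrt(1 + (-20 + 5))*(-7) = -3*sqrt(1 - 15)*(-7) = -3*I*sqrt(14)*(-7) = 21*I*sqrt(14)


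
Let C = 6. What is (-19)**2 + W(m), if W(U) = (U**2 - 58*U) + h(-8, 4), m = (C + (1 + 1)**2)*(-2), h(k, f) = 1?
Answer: 1922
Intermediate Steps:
m = -20 (m = (6 + (1 + 1)**2)*(-2) = (6 + 2**2)*(-2) = (6 + 4)*(-2) = 10*(-2) = -20)
W(U) = 1 + U**2 - 58*U (W(U) = (U**2 - 58*U) + 1 = 1 + U**2 - 58*U)
(-19)**2 + W(m) = (-19)**2 + (1 + (-20)**2 - 58*(-20)) = 361 + (1 + 400 + 1160) = 361 + 1561 = 1922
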